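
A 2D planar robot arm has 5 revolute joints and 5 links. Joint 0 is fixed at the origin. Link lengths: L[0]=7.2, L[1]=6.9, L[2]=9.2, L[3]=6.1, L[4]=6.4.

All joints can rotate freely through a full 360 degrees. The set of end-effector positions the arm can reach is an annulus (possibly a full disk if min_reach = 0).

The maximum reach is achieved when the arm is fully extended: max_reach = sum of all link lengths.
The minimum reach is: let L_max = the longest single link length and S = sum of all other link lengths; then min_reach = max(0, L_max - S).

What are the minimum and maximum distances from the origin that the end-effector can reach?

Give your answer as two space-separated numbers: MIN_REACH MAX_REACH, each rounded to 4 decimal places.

Answer: 0.0000 35.8000

Derivation:
Link lengths: [7.2, 6.9, 9.2, 6.1, 6.4]
max_reach = 7.2 + 6.9 + 9.2 + 6.1 + 6.4 = 35.8
L_max = max([7.2, 6.9, 9.2, 6.1, 6.4]) = 9.2
S (sum of others) = 35.8 - 9.2 = 26.6
min_reach = max(0, 9.2 - 26.6) = max(0, -17.4) = 0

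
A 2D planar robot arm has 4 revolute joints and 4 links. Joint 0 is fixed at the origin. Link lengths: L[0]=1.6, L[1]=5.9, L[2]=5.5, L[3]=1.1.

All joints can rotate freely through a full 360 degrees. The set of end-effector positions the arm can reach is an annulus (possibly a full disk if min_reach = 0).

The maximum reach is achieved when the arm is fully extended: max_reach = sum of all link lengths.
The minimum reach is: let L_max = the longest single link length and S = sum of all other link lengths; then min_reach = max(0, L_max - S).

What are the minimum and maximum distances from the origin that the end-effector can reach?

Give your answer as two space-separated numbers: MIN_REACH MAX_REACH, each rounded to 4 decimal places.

Link lengths: [1.6, 5.9, 5.5, 1.1]
max_reach = 1.6 + 5.9 + 5.5 + 1.1 = 14.1
L_max = max([1.6, 5.9, 5.5, 1.1]) = 5.9
S (sum of others) = 14.1 - 5.9 = 8.2
min_reach = max(0, 5.9 - 8.2) = max(0, -2.3) = 0

Answer: 0.0000 14.1000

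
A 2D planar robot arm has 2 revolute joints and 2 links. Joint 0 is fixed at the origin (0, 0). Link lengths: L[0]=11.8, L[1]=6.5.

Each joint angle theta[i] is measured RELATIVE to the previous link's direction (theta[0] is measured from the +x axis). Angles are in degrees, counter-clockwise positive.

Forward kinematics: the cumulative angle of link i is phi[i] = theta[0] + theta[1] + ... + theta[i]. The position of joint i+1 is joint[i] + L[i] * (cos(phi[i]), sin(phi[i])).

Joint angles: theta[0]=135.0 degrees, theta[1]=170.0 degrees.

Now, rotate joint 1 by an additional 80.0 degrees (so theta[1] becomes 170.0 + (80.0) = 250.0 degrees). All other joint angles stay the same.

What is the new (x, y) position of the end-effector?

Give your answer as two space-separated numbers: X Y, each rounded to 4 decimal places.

joint[0] = (0.0000, 0.0000)  (base)
link 0: phi[0] = 135 = 135 deg
  cos(135 deg) = -0.7071, sin(135 deg) = 0.7071
  joint[1] = (0.0000, 0.0000) + 11.8 * (-0.7071, 0.7071) = (0.0000 + -8.3439, 0.0000 + 8.3439) = (-8.3439, 8.3439)
link 1: phi[1] = 135 + 250 = 385 deg
  cos(385 deg) = 0.9063, sin(385 deg) = 0.4226
  joint[2] = (-8.3439, 8.3439) + 6.5 * (0.9063, 0.4226) = (-8.3439 + 5.8910, 8.3439 + 2.7470) = (-2.4529, 11.0909)
End effector: (-2.4529, 11.0909)

Answer: -2.4529 11.0909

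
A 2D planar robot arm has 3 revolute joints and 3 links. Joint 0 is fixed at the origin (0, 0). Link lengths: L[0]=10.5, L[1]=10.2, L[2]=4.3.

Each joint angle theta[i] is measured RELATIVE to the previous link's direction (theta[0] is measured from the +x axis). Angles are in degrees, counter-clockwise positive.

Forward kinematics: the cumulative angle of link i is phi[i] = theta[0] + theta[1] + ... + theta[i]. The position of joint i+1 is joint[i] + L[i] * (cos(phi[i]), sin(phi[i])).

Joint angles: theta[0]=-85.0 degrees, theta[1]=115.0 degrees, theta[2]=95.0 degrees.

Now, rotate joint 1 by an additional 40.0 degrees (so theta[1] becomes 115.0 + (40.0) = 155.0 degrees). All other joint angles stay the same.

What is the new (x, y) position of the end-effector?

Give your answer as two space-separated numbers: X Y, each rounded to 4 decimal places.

Answer: 0.2503 0.2377

Derivation:
joint[0] = (0.0000, 0.0000)  (base)
link 0: phi[0] = -85 = -85 deg
  cos(-85 deg) = 0.0872, sin(-85 deg) = -0.9962
  joint[1] = (0.0000, 0.0000) + 10.5 * (0.0872, -0.9962) = (0.0000 + 0.9151, 0.0000 + -10.4600) = (0.9151, -10.4600)
link 1: phi[1] = -85 + 155 = 70 deg
  cos(70 deg) = 0.3420, sin(70 deg) = 0.9397
  joint[2] = (0.9151, -10.4600) + 10.2 * (0.3420, 0.9397) = (0.9151 + 3.4886, -10.4600 + 9.5849) = (4.4037, -0.8752)
link 2: phi[2] = -85 + 155 + 95 = 165 deg
  cos(165 deg) = -0.9659, sin(165 deg) = 0.2588
  joint[3] = (4.4037, -0.8752) + 4.3 * (-0.9659, 0.2588) = (4.4037 + -4.1535, -0.8752 + 1.1129) = (0.2503, 0.2377)
End effector: (0.2503, 0.2377)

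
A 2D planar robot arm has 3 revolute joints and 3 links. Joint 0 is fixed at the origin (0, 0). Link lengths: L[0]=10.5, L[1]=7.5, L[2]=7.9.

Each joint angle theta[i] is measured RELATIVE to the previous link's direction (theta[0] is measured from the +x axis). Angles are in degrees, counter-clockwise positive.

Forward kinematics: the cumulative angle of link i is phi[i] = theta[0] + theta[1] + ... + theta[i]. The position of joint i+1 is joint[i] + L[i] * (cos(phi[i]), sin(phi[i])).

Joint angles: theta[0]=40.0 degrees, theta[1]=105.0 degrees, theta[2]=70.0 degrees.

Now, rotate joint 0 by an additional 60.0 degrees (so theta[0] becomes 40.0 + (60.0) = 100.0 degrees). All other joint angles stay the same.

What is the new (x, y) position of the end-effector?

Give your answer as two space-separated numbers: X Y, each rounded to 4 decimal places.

joint[0] = (0.0000, 0.0000)  (base)
link 0: phi[0] = 100 = 100 deg
  cos(100 deg) = -0.1736, sin(100 deg) = 0.9848
  joint[1] = (0.0000, 0.0000) + 10.5 * (-0.1736, 0.9848) = (0.0000 + -1.8233, 0.0000 + 10.3405) = (-1.8233, 10.3405)
link 1: phi[1] = 100 + 105 = 205 deg
  cos(205 deg) = -0.9063, sin(205 deg) = -0.4226
  joint[2] = (-1.8233, 10.3405) + 7.5 * (-0.9063, -0.4226) = (-1.8233 + -6.7973, 10.3405 + -3.1696) = (-8.6206, 7.1708)
link 2: phi[2] = 100 + 105 + 70 = 275 deg
  cos(275 deg) = 0.0872, sin(275 deg) = -0.9962
  joint[3] = (-8.6206, 7.1708) + 7.9 * (0.0872, -0.9962) = (-8.6206 + 0.6885, 7.1708 + -7.8699) = (-7.9321, -0.6991)
End effector: (-7.9321, -0.6991)

Answer: -7.9321 -0.6991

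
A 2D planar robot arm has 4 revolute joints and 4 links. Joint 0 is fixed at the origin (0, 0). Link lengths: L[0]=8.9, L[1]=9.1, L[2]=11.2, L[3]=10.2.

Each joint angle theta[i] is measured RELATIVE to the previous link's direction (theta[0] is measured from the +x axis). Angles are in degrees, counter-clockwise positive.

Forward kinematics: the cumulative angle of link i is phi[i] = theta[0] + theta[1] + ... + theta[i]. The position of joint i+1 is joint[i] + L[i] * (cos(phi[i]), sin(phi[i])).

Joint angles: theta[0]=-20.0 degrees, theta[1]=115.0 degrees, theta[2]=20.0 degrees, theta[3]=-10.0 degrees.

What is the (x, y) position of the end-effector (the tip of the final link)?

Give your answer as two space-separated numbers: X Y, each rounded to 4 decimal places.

joint[0] = (0.0000, 0.0000)  (base)
link 0: phi[0] = -20 = -20 deg
  cos(-20 deg) = 0.9397, sin(-20 deg) = -0.3420
  joint[1] = (0.0000, 0.0000) + 8.9 * (0.9397, -0.3420) = (0.0000 + 8.3633, 0.0000 + -3.0440) = (8.3633, -3.0440)
link 1: phi[1] = -20 + 115 = 95 deg
  cos(95 deg) = -0.0872, sin(95 deg) = 0.9962
  joint[2] = (8.3633, -3.0440) + 9.1 * (-0.0872, 0.9962) = (8.3633 + -0.7931, -3.0440 + 9.0654) = (7.5701, 6.0214)
link 2: phi[2] = -20 + 115 + 20 = 115 deg
  cos(115 deg) = -0.4226, sin(115 deg) = 0.9063
  joint[3] = (7.5701, 6.0214) + 11.2 * (-0.4226, 0.9063) = (7.5701 + -4.7333, 6.0214 + 10.1506) = (2.8368, 16.1720)
link 3: phi[3] = -20 + 115 + 20 + -10 = 105 deg
  cos(105 deg) = -0.2588, sin(105 deg) = 0.9659
  joint[4] = (2.8368, 16.1720) + 10.2 * (-0.2588, 0.9659) = (2.8368 + -2.6400, 16.1720 + 9.8524) = (0.1969, 26.0245)
End effector: (0.1969, 26.0245)

Answer: 0.1969 26.0245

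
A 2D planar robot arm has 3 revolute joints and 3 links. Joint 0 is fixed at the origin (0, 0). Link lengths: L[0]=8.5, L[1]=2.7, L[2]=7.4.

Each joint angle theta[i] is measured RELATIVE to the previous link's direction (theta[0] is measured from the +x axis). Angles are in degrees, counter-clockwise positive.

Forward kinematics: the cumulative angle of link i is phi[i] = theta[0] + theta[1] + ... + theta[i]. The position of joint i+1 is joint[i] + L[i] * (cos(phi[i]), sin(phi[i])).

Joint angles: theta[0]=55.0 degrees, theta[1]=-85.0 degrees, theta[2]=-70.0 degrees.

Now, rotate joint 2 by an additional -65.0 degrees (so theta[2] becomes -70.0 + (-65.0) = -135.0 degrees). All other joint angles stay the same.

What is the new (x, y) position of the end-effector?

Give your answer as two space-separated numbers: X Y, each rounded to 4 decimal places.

joint[0] = (0.0000, 0.0000)  (base)
link 0: phi[0] = 55 = 55 deg
  cos(55 deg) = 0.5736, sin(55 deg) = 0.8192
  joint[1] = (0.0000, 0.0000) + 8.5 * (0.5736, 0.8192) = (0.0000 + 4.8754, 0.0000 + 6.9628) = (4.8754, 6.9628)
link 1: phi[1] = 55 + -85 = -30 deg
  cos(-30 deg) = 0.8660, sin(-30 deg) = -0.5000
  joint[2] = (4.8754, 6.9628) + 2.7 * (0.8660, -0.5000) = (4.8754 + 2.3383, 6.9628 + -1.3500) = (7.2137, 5.6128)
link 2: phi[2] = 55 + -85 + -135 = -165 deg
  cos(-165 deg) = -0.9659, sin(-165 deg) = -0.2588
  joint[3] = (7.2137, 5.6128) + 7.4 * (-0.9659, -0.2588) = (7.2137 + -7.1479, 5.6128 + -1.9153) = (0.0658, 3.6975)
End effector: (0.0658, 3.6975)

Answer: 0.0658 3.6975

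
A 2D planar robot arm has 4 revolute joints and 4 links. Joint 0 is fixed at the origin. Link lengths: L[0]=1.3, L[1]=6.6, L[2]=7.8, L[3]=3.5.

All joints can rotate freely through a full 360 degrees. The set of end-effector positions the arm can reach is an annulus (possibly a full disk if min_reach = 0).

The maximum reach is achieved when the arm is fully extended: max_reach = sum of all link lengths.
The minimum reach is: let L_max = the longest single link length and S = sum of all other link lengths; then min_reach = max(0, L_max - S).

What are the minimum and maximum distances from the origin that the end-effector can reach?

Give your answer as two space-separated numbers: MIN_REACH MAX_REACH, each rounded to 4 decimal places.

Answer: 0.0000 19.2000

Derivation:
Link lengths: [1.3, 6.6, 7.8, 3.5]
max_reach = 1.3 + 6.6 + 7.8 + 3.5 = 19.2
L_max = max([1.3, 6.6, 7.8, 3.5]) = 7.8
S (sum of others) = 19.2 - 7.8 = 11.4
min_reach = max(0, 7.8 - 11.4) = max(0, -3.6) = 0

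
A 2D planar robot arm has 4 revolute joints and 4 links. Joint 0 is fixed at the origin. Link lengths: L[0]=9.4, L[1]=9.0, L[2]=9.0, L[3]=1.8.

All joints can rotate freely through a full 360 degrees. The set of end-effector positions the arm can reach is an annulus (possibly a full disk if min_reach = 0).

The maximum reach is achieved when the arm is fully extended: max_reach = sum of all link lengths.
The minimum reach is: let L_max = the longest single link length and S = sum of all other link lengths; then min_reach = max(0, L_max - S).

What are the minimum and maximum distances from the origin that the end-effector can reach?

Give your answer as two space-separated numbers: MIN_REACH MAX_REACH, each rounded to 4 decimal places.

Link lengths: [9.4, 9.0, 9.0, 1.8]
max_reach = 9.4 + 9 + 9 + 1.8 = 29.2
L_max = max([9.4, 9.0, 9.0, 1.8]) = 9.4
S (sum of others) = 29.2 - 9.4 = 19.8
min_reach = max(0, 9.4 - 19.8) = max(0, -10.4) = 0

Answer: 0.0000 29.2000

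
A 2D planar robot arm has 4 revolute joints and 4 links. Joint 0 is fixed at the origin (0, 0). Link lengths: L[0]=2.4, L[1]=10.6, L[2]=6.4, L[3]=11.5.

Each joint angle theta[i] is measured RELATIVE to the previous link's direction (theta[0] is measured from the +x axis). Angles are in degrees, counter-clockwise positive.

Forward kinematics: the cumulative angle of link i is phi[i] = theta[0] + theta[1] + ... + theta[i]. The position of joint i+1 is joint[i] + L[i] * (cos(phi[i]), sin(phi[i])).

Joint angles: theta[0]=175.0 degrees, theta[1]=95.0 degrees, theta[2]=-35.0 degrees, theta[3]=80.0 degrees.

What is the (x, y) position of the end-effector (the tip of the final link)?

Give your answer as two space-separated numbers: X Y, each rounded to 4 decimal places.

Answer: 2.0700 -23.7651

Derivation:
joint[0] = (0.0000, 0.0000)  (base)
link 0: phi[0] = 175 = 175 deg
  cos(175 deg) = -0.9962, sin(175 deg) = 0.0872
  joint[1] = (0.0000, 0.0000) + 2.4 * (-0.9962, 0.0872) = (0.0000 + -2.3909, 0.0000 + 0.2092) = (-2.3909, 0.2092)
link 1: phi[1] = 175 + 95 = 270 deg
  cos(270 deg) = -0.0000, sin(270 deg) = -1.0000
  joint[2] = (-2.3909, 0.2092) + 10.6 * (-0.0000, -1.0000) = (-2.3909 + -0.0000, 0.2092 + -10.6000) = (-2.3909, -10.3908)
link 2: phi[2] = 175 + 95 + -35 = 235 deg
  cos(235 deg) = -0.5736, sin(235 deg) = -0.8192
  joint[3] = (-2.3909, -10.3908) + 6.4 * (-0.5736, -0.8192) = (-2.3909 + -3.6709, -10.3908 + -5.2426) = (-6.0618, -15.6334)
link 3: phi[3] = 175 + 95 + -35 + 80 = 315 deg
  cos(315 deg) = 0.7071, sin(315 deg) = -0.7071
  joint[4] = (-6.0618, -15.6334) + 11.5 * (0.7071, -0.7071) = (-6.0618 + 8.1317, -15.6334 + -8.1317) = (2.0700, -23.7651)
End effector: (2.0700, -23.7651)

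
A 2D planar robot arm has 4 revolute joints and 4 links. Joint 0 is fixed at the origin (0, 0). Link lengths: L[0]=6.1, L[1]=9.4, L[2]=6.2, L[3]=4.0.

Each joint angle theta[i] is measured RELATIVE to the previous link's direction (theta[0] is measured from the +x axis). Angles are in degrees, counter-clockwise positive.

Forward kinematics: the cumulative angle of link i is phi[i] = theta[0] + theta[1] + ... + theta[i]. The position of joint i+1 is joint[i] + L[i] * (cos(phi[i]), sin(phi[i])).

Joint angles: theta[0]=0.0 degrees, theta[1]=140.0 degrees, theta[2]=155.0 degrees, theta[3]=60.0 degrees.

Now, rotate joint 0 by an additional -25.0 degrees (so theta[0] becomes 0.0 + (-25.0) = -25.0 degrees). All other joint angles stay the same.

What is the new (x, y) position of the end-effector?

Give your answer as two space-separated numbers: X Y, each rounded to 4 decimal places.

joint[0] = (0.0000, 0.0000)  (base)
link 0: phi[0] = -25 = -25 deg
  cos(-25 deg) = 0.9063, sin(-25 deg) = -0.4226
  joint[1] = (0.0000, 0.0000) + 6.1 * (0.9063, -0.4226) = (0.0000 + 5.5285, 0.0000 + -2.5780) = (5.5285, -2.5780)
link 1: phi[1] = -25 + 140 = 115 deg
  cos(115 deg) = -0.4226, sin(115 deg) = 0.9063
  joint[2] = (5.5285, -2.5780) + 9.4 * (-0.4226, 0.9063) = (5.5285 + -3.9726, -2.5780 + 8.5193) = (1.5559, 5.9413)
link 2: phi[2] = -25 + 140 + 155 = 270 deg
  cos(270 deg) = -0.0000, sin(270 deg) = -1.0000
  joint[3] = (1.5559, 5.9413) + 6.2 * (-0.0000, -1.0000) = (1.5559 + -0.0000, 5.9413 + -6.2000) = (1.5559, -0.2587)
link 3: phi[3] = -25 + 140 + 155 + 60 = 330 deg
  cos(330 deg) = 0.8660, sin(330 deg) = -0.5000
  joint[4] = (1.5559, -0.2587) + 4 * (0.8660, -0.5000) = (1.5559 + 3.4641, -0.2587 + -2.0000) = (5.0200, -2.2587)
End effector: (5.0200, -2.2587)

Answer: 5.0200 -2.2587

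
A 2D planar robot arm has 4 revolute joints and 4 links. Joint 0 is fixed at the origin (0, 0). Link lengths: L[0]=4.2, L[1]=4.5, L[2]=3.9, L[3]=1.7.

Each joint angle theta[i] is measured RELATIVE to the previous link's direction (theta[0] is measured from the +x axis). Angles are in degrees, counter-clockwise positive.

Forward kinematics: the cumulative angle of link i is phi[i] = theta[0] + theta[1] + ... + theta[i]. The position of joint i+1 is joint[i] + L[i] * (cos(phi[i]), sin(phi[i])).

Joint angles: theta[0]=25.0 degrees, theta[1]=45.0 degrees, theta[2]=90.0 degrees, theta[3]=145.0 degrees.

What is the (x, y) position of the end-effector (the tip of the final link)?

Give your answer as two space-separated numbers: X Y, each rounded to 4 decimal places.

joint[0] = (0.0000, 0.0000)  (base)
link 0: phi[0] = 25 = 25 deg
  cos(25 deg) = 0.9063, sin(25 deg) = 0.4226
  joint[1] = (0.0000, 0.0000) + 4.2 * (0.9063, 0.4226) = (0.0000 + 3.8065, 0.0000 + 1.7750) = (3.8065, 1.7750)
link 1: phi[1] = 25 + 45 = 70 deg
  cos(70 deg) = 0.3420, sin(70 deg) = 0.9397
  joint[2] = (3.8065, 1.7750) + 4.5 * (0.3420, 0.9397) = (3.8065 + 1.5391, 1.7750 + 4.2286) = (5.3456, 6.0036)
link 2: phi[2] = 25 + 45 + 90 = 160 deg
  cos(160 deg) = -0.9397, sin(160 deg) = 0.3420
  joint[3] = (5.3456, 6.0036) + 3.9 * (-0.9397, 0.3420) = (5.3456 + -3.6648, 6.0036 + 1.3339) = (1.6808, 7.3375)
link 3: phi[3] = 25 + 45 + 90 + 145 = 305 deg
  cos(305 deg) = 0.5736, sin(305 deg) = -0.8192
  joint[4] = (1.6808, 7.3375) + 1.7 * (0.5736, -0.8192) = (1.6808 + 0.9751, 7.3375 + -1.3926) = (2.6559, 5.9449)
End effector: (2.6559, 5.9449)

Answer: 2.6559 5.9449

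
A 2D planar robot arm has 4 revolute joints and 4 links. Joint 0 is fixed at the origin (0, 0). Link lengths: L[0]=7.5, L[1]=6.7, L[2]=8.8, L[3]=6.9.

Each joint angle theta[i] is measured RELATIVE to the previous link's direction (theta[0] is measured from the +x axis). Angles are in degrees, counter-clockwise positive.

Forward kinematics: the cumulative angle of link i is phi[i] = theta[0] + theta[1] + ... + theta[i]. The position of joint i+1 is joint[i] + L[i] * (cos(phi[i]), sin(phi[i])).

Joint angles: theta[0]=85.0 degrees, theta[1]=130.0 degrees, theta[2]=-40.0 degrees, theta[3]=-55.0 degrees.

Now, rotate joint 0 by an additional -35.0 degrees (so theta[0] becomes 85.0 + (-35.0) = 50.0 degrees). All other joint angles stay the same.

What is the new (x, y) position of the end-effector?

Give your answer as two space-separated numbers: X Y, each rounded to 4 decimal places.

Answer: -8.0189 18.2756

Derivation:
joint[0] = (0.0000, 0.0000)  (base)
link 0: phi[0] = 50 = 50 deg
  cos(50 deg) = 0.6428, sin(50 deg) = 0.7660
  joint[1] = (0.0000, 0.0000) + 7.5 * (0.6428, 0.7660) = (0.0000 + 4.8209, 0.0000 + 5.7453) = (4.8209, 5.7453)
link 1: phi[1] = 50 + 130 = 180 deg
  cos(180 deg) = -1.0000, sin(180 deg) = 0.0000
  joint[2] = (4.8209, 5.7453) + 6.7 * (-1.0000, 0.0000) = (4.8209 + -6.7000, 5.7453 + 0.0000) = (-1.8791, 5.7453)
link 2: phi[2] = 50 + 130 + -40 = 140 deg
  cos(140 deg) = -0.7660, sin(140 deg) = 0.6428
  joint[3] = (-1.8791, 5.7453) + 8.8 * (-0.7660, 0.6428) = (-1.8791 + -6.7412, 5.7453 + 5.6565) = (-8.6203, 11.4019)
link 3: phi[3] = 50 + 130 + -40 + -55 = 85 deg
  cos(85 deg) = 0.0872, sin(85 deg) = 0.9962
  joint[4] = (-8.6203, 11.4019) + 6.9 * (0.0872, 0.9962) = (-8.6203 + 0.6014, 11.4019 + 6.8737) = (-8.0189, 18.2756)
End effector: (-8.0189, 18.2756)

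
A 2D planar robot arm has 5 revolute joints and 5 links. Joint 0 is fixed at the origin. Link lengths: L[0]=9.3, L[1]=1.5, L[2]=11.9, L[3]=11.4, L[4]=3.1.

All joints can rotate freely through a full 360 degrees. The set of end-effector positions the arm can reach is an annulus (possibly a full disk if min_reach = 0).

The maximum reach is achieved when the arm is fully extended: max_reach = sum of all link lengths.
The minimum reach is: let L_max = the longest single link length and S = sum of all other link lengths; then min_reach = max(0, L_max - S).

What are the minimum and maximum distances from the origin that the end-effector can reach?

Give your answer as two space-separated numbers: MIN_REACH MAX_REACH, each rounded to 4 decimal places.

Answer: 0.0000 37.2000

Derivation:
Link lengths: [9.3, 1.5, 11.9, 11.4, 3.1]
max_reach = 9.3 + 1.5 + 11.9 + 11.4 + 3.1 = 37.2
L_max = max([9.3, 1.5, 11.9, 11.4, 3.1]) = 11.9
S (sum of others) = 37.2 - 11.9 = 25.3
min_reach = max(0, 11.9 - 25.3) = max(0, -13.4) = 0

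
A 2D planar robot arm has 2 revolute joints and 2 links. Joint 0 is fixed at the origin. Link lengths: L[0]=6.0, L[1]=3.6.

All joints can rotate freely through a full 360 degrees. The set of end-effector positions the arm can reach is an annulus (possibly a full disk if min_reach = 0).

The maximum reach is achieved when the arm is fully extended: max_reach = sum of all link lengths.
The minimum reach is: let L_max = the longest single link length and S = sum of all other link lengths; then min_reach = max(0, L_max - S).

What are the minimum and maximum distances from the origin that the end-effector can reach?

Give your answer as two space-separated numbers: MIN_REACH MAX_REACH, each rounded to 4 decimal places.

Link lengths: [6.0, 3.6]
max_reach = 6 + 3.6 = 9.6
L_max = max([6.0, 3.6]) = 6
S (sum of others) = 9.6 - 6 = 3.6
min_reach = max(0, 6 - 3.6) = max(0, 2.4) = 2.4

Answer: 2.4000 9.6000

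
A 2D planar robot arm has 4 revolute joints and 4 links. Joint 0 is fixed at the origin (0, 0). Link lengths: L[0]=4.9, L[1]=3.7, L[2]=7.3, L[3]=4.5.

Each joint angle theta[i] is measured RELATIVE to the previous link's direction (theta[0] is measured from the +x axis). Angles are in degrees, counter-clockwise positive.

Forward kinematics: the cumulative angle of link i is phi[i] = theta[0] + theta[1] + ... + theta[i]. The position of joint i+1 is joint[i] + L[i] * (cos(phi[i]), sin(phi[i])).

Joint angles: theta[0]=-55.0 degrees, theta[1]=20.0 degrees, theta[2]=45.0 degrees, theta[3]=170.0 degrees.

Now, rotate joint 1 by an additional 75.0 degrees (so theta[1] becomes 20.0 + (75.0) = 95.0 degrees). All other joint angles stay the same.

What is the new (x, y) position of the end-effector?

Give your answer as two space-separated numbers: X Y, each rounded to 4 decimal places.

joint[0] = (0.0000, 0.0000)  (base)
link 0: phi[0] = -55 = -55 deg
  cos(-55 deg) = 0.5736, sin(-55 deg) = -0.8192
  joint[1] = (0.0000, 0.0000) + 4.9 * (0.5736, -0.8192) = (0.0000 + 2.8105, 0.0000 + -4.0138) = (2.8105, -4.0138)
link 1: phi[1] = -55 + 95 = 40 deg
  cos(40 deg) = 0.7660, sin(40 deg) = 0.6428
  joint[2] = (2.8105, -4.0138) + 3.7 * (0.7660, 0.6428) = (2.8105 + 2.8344, -4.0138 + 2.3783) = (5.6449, -1.6355)
link 2: phi[2] = -55 + 95 + 45 = 85 deg
  cos(85 deg) = 0.0872, sin(85 deg) = 0.9962
  joint[3] = (5.6449, -1.6355) + 7.3 * (0.0872, 0.9962) = (5.6449 + 0.6362, -1.6355 + 7.2722) = (6.2811, 5.6367)
link 3: phi[3] = -55 + 95 + 45 + 170 = 255 deg
  cos(255 deg) = -0.2588, sin(255 deg) = -0.9659
  joint[4] = (6.2811, 5.6367) + 4.5 * (-0.2588, -0.9659) = (6.2811 + -1.1647, 5.6367 + -4.3467) = (5.1164, 1.2900)
End effector: (5.1164, 1.2900)

Answer: 5.1164 1.2900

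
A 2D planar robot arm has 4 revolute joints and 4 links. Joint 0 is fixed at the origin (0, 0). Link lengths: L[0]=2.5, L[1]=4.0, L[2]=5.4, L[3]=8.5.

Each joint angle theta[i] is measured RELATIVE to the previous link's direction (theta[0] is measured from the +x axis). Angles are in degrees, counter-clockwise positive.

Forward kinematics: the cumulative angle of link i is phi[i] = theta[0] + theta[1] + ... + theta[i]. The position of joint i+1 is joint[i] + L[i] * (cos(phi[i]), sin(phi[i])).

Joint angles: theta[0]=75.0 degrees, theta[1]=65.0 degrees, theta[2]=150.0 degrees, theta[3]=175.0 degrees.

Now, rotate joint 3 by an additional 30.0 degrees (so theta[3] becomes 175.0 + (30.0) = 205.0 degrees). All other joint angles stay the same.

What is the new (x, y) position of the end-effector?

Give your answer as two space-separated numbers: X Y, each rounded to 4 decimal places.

joint[0] = (0.0000, 0.0000)  (base)
link 0: phi[0] = 75 = 75 deg
  cos(75 deg) = 0.2588, sin(75 deg) = 0.9659
  joint[1] = (0.0000, 0.0000) + 2.5 * (0.2588, 0.9659) = (0.0000 + 0.6470, 0.0000 + 2.4148) = (0.6470, 2.4148)
link 1: phi[1] = 75 + 65 = 140 deg
  cos(140 deg) = -0.7660, sin(140 deg) = 0.6428
  joint[2] = (0.6470, 2.4148) + 4 * (-0.7660, 0.6428) = (0.6470 + -3.0642, 2.4148 + 2.5712) = (-2.4171, 4.9860)
link 2: phi[2] = 75 + 65 + 150 = 290 deg
  cos(290 deg) = 0.3420, sin(290 deg) = -0.9397
  joint[3] = (-2.4171, 4.9860) + 5.4 * (0.3420, -0.9397) = (-2.4171 + 1.8469, 4.9860 + -5.0743) = (-0.5702, -0.0884)
link 3: phi[3] = 75 + 65 + 150 + 205 = 495 deg
  cos(495 deg) = -0.7071, sin(495 deg) = 0.7071
  joint[4] = (-0.5702, -0.0884) + 8.5 * (-0.7071, 0.7071) = (-0.5702 + -6.0104, -0.0884 + 6.0104) = (-6.5806, 5.9220)
End effector: (-6.5806, 5.9220)

Answer: -6.5806 5.9220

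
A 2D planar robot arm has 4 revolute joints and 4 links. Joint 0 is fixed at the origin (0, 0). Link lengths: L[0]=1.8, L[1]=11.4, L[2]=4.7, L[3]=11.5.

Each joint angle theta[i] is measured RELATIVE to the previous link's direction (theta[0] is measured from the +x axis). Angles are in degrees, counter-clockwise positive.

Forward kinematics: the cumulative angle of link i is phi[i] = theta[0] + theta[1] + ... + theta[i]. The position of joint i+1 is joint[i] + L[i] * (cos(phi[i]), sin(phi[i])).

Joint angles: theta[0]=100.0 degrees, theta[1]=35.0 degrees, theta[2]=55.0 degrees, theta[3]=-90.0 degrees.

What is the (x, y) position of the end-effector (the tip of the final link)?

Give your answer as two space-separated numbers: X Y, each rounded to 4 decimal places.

Answer: -14.9991 20.3428

Derivation:
joint[0] = (0.0000, 0.0000)  (base)
link 0: phi[0] = 100 = 100 deg
  cos(100 deg) = -0.1736, sin(100 deg) = 0.9848
  joint[1] = (0.0000, 0.0000) + 1.8 * (-0.1736, 0.9848) = (0.0000 + -0.3126, 0.0000 + 1.7727) = (-0.3126, 1.7727)
link 1: phi[1] = 100 + 35 = 135 deg
  cos(135 deg) = -0.7071, sin(135 deg) = 0.7071
  joint[2] = (-0.3126, 1.7727) + 11.4 * (-0.7071, 0.7071) = (-0.3126 + -8.0610, 1.7727 + 8.0610) = (-8.3736, 9.8337)
link 2: phi[2] = 100 + 35 + 55 = 190 deg
  cos(190 deg) = -0.9848, sin(190 deg) = -0.1736
  joint[3] = (-8.3736, 9.8337) + 4.7 * (-0.9848, -0.1736) = (-8.3736 + -4.6286, 9.8337 + -0.8161) = (-13.0022, 9.0175)
link 3: phi[3] = 100 + 35 + 55 + -90 = 100 deg
  cos(100 deg) = -0.1736, sin(100 deg) = 0.9848
  joint[4] = (-13.0022, 9.0175) + 11.5 * (-0.1736, 0.9848) = (-13.0022 + -1.9970, 9.0175 + 11.3253) = (-14.9991, 20.3428)
End effector: (-14.9991, 20.3428)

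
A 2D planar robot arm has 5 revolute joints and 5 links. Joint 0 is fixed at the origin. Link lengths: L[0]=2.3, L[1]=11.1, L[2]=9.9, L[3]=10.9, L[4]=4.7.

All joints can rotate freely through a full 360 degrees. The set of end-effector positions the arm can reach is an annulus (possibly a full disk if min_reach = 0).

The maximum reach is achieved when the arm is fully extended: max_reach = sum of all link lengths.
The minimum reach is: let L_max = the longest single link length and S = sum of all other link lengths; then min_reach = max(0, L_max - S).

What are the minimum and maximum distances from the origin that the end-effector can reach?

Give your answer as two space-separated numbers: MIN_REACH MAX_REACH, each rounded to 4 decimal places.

Answer: 0.0000 38.9000

Derivation:
Link lengths: [2.3, 11.1, 9.9, 10.9, 4.7]
max_reach = 2.3 + 11.1 + 9.9 + 10.9 + 4.7 = 38.9
L_max = max([2.3, 11.1, 9.9, 10.9, 4.7]) = 11.1
S (sum of others) = 38.9 - 11.1 = 27.8
min_reach = max(0, 11.1 - 27.8) = max(0, -16.7) = 0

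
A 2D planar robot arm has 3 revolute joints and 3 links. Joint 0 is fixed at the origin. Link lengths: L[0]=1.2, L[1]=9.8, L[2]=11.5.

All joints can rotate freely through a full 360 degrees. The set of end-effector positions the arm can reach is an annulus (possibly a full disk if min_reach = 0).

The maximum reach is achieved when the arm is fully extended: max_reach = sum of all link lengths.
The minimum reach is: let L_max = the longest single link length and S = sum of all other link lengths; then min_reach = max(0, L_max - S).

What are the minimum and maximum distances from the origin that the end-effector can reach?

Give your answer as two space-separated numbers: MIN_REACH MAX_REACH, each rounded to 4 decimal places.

Link lengths: [1.2, 9.8, 11.5]
max_reach = 1.2 + 9.8 + 11.5 = 22.5
L_max = max([1.2, 9.8, 11.5]) = 11.5
S (sum of others) = 22.5 - 11.5 = 11
min_reach = max(0, 11.5 - 11) = max(0, 0.5) = 0.5

Answer: 0.5000 22.5000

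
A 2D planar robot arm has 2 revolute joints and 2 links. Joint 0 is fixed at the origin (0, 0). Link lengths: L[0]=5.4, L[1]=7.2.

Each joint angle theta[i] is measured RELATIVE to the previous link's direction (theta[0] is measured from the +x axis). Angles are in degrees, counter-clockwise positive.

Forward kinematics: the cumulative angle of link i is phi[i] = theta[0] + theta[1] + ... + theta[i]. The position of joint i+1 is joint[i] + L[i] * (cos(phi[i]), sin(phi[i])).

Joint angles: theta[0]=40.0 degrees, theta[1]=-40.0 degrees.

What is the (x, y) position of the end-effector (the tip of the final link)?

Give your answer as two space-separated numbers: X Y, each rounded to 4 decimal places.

Answer: 11.3366 3.4711

Derivation:
joint[0] = (0.0000, 0.0000)  (base)
link 0: phi[0] = 40 = 40 deg
  cos(40 deg) = 0.7660, sin(40 deg) = 0.6428
  joint[1] = (0.0000, 0.0000) + 5.4 * (0.7660, 0.6428) = (0.0000 + 4.1366, 0.0000 + 3.4711) = (4.1366, 3.4711)
link 1: phi[1] = 40 + -40 = 0 deg
  cos(0 deg) = 1.0000, sin(0 deg) = 0.0000
  joint[2] = (4.1366, 3.4711) + 7.2 * (1.0000, 0.0000) = (4.1366 + 7.2000, 3.4711 + 0.0000) = (11.3366, 3.4711)
End effector: (11.3366, 3.4711)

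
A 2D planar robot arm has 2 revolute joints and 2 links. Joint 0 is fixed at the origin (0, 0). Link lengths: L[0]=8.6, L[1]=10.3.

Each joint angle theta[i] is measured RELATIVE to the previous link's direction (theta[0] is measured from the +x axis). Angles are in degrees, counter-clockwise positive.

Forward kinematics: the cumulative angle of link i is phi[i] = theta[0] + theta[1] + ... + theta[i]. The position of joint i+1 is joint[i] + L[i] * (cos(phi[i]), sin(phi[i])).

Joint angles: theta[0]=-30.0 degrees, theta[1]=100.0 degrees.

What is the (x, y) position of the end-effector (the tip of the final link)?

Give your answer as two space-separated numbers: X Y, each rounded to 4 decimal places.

Answer: 10.9706 5.3788

Derivation:
joint[0] = (0.0000, 0.0000)  (base)
link 0: phi[0] = -30 = -30 deg
  cos(-30 deg) = 0.8660, sin(-30 deg) = -0.5000
  joint[1] = (0.0000, 0.0000) + 8.6 * (0.8660, -0.5000) = (0.0000 + 7.4478, 0.0000 + -4.3000) = (7.4478, -4.3000)
link 1: phi[1] = -30 + 100 = 70 deg
  cos(70 deg) = 0.3420, sin(70 deg) = 0.9397
  joint[2] = (7.4478, -4.3000) + 10.3 * (0.3420, 0.9397) = (7.4478 + 3.5228, -4.3000 + 9.6788) = (10.9706, 5.3788)
End effector: (10.9706, 5.3788)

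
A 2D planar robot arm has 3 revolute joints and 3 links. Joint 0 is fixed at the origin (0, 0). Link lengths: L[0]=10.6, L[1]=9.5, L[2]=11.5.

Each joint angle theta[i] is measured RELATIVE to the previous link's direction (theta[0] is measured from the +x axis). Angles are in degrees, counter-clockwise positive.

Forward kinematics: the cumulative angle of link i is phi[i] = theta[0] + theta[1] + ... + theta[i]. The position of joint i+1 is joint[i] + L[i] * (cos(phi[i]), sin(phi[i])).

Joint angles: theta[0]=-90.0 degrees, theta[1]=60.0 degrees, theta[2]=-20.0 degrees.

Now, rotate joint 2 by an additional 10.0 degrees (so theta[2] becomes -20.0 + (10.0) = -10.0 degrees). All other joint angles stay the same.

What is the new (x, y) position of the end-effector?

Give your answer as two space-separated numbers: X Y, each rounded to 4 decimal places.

joint[0] = (0.0000, 0.0000)  (base)
link 0: phi[0] = -90 = -90 deg
  cos(-90 deg) = 0.0000, sin(-90 deg) = -1.0000
  joint[1] = (0.0000, 0.0000) + 10.6 * (0.0000, -1.0000) = (0.0000 + 0.0000, 0.0000 + -10.6000) = (0.0000, -10.6000)
link 1: phi[1] = -90 + 60 = -30 deg
  cos(-30 deg) = 0.8660, sin(-30 deg) = -0.5000
  joint[2] = (0.0000, -10.6000) + 9.5 * (0.8660, -0.5000) = (0.0000 + 8.2272, -10.6000 + -4.7500) = (8.2272, -15.3500)
link 2: phi[2] = -90 + 60 + -10 = -40 deg
  cos(-40 deg) = 0.7660, sin(-40 deg) = -0.6428
  joint[3] = (8.2272, -15.3500) + 11.5 * (0.7660, -0.6428) = (8.2272 + 8.8095, -15.3500 + -7.3921) = (17.0368, -22.7421)
End effector: (17.0368, -22.7421)

Answer: 17.0368 -22.7421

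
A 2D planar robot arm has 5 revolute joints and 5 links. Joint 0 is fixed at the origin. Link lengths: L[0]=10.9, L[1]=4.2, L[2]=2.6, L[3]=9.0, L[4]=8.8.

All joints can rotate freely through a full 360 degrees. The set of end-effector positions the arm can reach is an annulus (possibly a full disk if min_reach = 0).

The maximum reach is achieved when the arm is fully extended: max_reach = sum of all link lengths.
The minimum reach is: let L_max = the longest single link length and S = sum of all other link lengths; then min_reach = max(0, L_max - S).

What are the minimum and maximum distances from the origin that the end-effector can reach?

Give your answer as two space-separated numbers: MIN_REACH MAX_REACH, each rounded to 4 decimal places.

Link lengths: [10.9, 4.2, 2.6, 9.0, 8.8]
max_reach = 10.9 + 4.2 + 2.6 + 9 + 8.8 = 35.5
L_max = max([10.9, 4.2, 2.6, 9.0, 8.8]) = 10.9
S (sum of others) = 35.5 - 10.9 = 24.6
min_reach = max(0, 10.9 - 24.6) = max(0, -13.7) = 0

Answer: 0.0000 35.5000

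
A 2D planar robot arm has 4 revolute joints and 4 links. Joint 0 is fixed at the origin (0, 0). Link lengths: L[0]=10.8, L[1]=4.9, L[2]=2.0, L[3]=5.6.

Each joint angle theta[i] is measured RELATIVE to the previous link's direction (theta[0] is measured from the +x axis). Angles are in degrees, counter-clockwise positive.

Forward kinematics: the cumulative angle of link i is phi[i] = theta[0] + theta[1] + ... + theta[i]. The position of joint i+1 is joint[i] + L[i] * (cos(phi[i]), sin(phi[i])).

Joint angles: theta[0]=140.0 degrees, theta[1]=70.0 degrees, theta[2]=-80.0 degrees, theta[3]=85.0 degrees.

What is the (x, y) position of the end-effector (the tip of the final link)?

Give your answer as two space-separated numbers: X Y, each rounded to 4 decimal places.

joint[0] = (0.0000, 0.0000)  (base)
link 0: phi[0] = 140 = 140 deg
  cos(140 deg) = -0.7660, sin(140 deg) = 0.6428
  joint[1] = (0.0000, 0.0000) + 10.8 * (-0.7660, 0.6428) = (0.0000 + -8.2733, 0.0000 + 6.9421) = (-8.2733, 6.9421)
link 1: phi[1] = 140 + 70 = 210 deg
  cos(210 deg) = -0.8660, sin(210 deg) = -0.5000
  joint[2] = (-8.2733, 6.9421) + 4.9 * (-0.8660, -0.5000) = (-8.2733 + -4.2435, 6.9421 + -2.4500) = (-12.5168, 4.4921)
link 2: phi[2] = 140 + 70 + -80 = 130 deg
  cos(130 deg) = -0.6428, sin(130 deg) = 0.7660
  joint[3] = (-12.5168, 4.4921) + 2 * (-0.6428, 0.7660) = (-12.5168 + -1.2856, 4.4921 + 1.5321) = (-13.8024, 6.0242)
link 3: phi[3] = 140 + 70 + -80 + 85 = 215 deg
  cos(215 deg) = -0.8192, sin(215 deg) = -0.5736
  joint[4] = (-13.8024, 6.0242) + 5.6 * (-0.8192, -0.5736) = (-13.8024 + -4.5873, 6.0242 + -3.2120) = (-18.3896, 2.8122)
End effector: (-18.3896, 2.8122)

Answer: -18.3896 2.8122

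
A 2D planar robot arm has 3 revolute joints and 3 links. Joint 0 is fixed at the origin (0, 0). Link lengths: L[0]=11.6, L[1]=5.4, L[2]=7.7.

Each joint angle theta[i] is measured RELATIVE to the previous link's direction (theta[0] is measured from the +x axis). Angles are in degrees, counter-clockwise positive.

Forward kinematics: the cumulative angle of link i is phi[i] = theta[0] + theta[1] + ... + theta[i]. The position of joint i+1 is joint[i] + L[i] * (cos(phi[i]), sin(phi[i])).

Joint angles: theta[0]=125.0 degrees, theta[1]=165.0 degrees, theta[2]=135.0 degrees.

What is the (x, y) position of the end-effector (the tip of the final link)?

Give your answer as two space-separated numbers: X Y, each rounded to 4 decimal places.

joint[0] = (0.0000, 0.0000)  (base)
link 0: phi[0] = 125 = 125 deg
  cos(125 deg) = -0.5736, sin(125 deg) = 0.8192
  joint[1] = (0.0000, 0.0000) + 11.6 * (-0.5736, 0.8192) = (0.0000 + -6.6535, 0.0000 + 9.5022) = (-6.6535, 9.5022)
link 1: phi[1] = 125 + 165 = 290 deg
  cos(290 deg) = 0.3420, sin(290 deg) = -0.9397
  joint[2] = (-6.6535, 9.5022) + 5.4 * (0.3420, -0.9397) = (-6.6535 + 1.8469, 9.5022 + -5.0743) = (-4.8066, 4.4278)
link 2: phi[2] = 125 + 165 + 135 = 425 deg
  cos(425 deg) = 0.4226, sin(425 deg) = 0.9063
  joint[3] = (-4.8066, 4.4278) + 7.7 * (0.4226, 0.9063) = (-4.8066 + 3.2542, 4.4278 + 6.9786) = (-1.5524, 11.4064)
End effector: (-1.5524, 11.4064)

Answer: -1.5524 11.4064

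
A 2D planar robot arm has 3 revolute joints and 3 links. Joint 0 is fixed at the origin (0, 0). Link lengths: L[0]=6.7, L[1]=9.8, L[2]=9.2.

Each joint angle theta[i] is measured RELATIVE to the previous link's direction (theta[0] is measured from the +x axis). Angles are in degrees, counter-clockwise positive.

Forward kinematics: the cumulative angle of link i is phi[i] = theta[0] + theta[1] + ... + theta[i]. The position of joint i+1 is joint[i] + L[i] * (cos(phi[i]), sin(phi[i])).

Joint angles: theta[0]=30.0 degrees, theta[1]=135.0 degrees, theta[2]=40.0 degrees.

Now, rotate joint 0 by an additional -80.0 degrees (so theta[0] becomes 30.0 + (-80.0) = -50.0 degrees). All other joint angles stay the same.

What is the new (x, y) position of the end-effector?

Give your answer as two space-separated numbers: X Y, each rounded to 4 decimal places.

joint[0] = (0.0000, 0.0000)  (base)
link 0: phi[0] = -50 = -50 deg
  cos(-50 deg) = 0.6428, sin(-50 deg) = -0.7660
  joint[1] = (0.0000, 0.0000) + 6.7 * (0.6428, -0.7660) = (0.0000 + 4.3067, 0.0000 + -5.1325) = (4.3067, -5.1325)
link 1: phi[1] = -50 + 135 = 85 deg
  cos(85 deg) = 0.0872, sin(85 deg) = 0.9962
  joint[2] = (4.3067, -5.1325) + 9.8 * (0.0872, 0.9962) = (4.3067 + 0.8541, -5.1325 + 9.7627) = (5.1608, 4.6302)
link 2: phi[2] = -50 + 135 + 40 = 125 deg
  cos(125 deg) = -0.5736, sin(125 deg) = 0.8192
  joint[3] = (5.1608, 4.6302) + 9.2 * (-0.5736, 0.8192) = (5.1608 + -5.2769, 4.6302 + 7.5362) = (-0.1161, 12.1664)
End effector: (-0.1161, 12.1664)

Answer: -0.1161 12.1664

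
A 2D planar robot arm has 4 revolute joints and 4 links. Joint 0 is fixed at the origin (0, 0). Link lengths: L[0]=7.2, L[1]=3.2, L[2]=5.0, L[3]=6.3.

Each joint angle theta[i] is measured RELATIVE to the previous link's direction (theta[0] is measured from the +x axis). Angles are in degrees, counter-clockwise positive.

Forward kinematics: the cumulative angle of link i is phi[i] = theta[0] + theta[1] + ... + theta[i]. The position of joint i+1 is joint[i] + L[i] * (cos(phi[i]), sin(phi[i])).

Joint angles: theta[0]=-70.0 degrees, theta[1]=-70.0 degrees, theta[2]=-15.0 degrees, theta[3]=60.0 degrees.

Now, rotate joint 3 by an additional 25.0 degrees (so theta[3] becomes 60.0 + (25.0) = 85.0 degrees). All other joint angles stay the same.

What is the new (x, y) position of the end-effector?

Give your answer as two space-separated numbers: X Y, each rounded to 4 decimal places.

Answer: -2.3656 -16.8559

Derivation:
joint[0] = (0.0000, 0.0000)  (base)
link 0: phi[0] = -70 = -70 deg
  cos(-70 deg) = 0.3420, sin(-70 deg) = -0.9397
  joint[1] = (0.0000, 0.0000) + 7.2 * (0.3420, -0.9397) = (0.0000 + 2.4625, 0.0000 + -6.7658) = (2.4625, -6.7658)
link 1: phi[1] = -70 + -70 = -140 deg
  cos(-140 deg) = -0.7660, sin(-140 deg) = -0.6428
  joint[2] = (2.4625, -6.7658) + 3.2 * (-0.7660, -0.6428) = (2.4625 + -2.4513, -6.7658 + -2.0569) = (0.0112, -8.8227)
link 2: phi[2] = -70 + -70 + -15 = -155 deg
  cos(-155 deg) = -0.9063, sin(-155 deg) = -0.4226
  joint[3] = (0.0112, -8.8227) + 5 * (-0.9063, -0.4226) = (0.0112 + -4.5315, -8.8227 + -2.1131) = (-4.5203, -10.9358)
link 3: phi[3] = -70 + -70 + -15 + 85 = -70 deg
  cos(-70 deg) = 0.3420, sin(-70 deg) = -0.9397
  joint[4] = (-4.5203, -10.9358) + 6.3 * (0.3420, -0.9397) = (-4.5203 + 2.1547, -10.9358 + -5.9201) = (-2.3656, -16.8559)
End effector: (-2.3656, -16.8559)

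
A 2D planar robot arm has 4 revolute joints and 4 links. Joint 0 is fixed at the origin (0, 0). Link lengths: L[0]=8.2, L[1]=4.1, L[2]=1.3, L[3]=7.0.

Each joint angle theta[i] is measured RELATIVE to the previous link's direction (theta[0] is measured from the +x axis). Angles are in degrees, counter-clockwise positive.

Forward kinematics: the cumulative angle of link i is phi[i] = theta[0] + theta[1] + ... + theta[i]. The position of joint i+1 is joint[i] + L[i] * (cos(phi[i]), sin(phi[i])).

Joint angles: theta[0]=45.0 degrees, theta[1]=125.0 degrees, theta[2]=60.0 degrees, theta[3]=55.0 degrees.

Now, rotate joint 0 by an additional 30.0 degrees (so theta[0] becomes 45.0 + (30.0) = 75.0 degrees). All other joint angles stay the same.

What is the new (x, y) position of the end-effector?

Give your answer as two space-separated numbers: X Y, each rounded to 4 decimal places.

Answer: 2.9936 0.2883

Derivation:
joint[0] = (0.0000, 0.0000)  (base)
link 0: phi[0] = 75 = 75 deg
  cos(75 deg) = 0.2588, sin(75 deg) = 0.9659
  joint[1] = (0.0000, 0.0000) + 8.2 * (0.2588, 0.9659) = (0.0000 + 2.1223, 0.0000 + 7.9206) = (2.1223, 7.9206)
link 1: phi[1] = 75 + 125 = 200 deg
  cos(200 deg) = -0.9397, sin(200 deg) = -0.3420
  joint[2] = (2.1223, 7.9206) + 4.1 * (-0.9397, -0.3420) = (2.1223 + -3.8527, 7.9206 + -1.4023) = (-1.7304, 6.5183)
link 2: phi[2] = 75 + 125 + 60 = 260 deg
  cos(260 deg) = -0.1736, sin(260 deg) = -0.9848
  joint[3] = (-1.7304, 6.5183) + 1.3 * (-0.1736, -0.9848) = (-1.7304 + -0.2257, 6.5183 + -1.2803) = (-1.9562, 5.2381)
link 3: phi[3] = 75 + 125 + 60 + 55 = 315 deg
  cos(315 deg) = 0.7071, sin(315 deg) = -0.7071
  joint[4] = (-1.9562, 5.2381) + 7 * (0.7071, -0.7071) = (-1.9562 + 4.9497, 5.2381 + -4.9497) = (2.9936, 0.2883)
End effector: (2.9936, 0.2883)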